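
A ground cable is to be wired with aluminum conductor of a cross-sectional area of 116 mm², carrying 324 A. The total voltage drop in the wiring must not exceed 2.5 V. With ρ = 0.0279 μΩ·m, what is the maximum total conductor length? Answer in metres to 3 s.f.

ρ = 0.0279 μΩ·m = 2.79×10^-8 Ω·m
A = 116 mm² = 1.160e-04 m²
L_max = V_max·A/(1·ρI) = (2.5)(1.160e-04)/(2.79×10^-8×324) = 32.1 m

32.1 m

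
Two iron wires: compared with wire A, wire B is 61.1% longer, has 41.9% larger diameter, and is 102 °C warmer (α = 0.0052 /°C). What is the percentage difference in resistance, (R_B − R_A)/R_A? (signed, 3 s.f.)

22.4%

R ∝ ρL/d² with ρ ∝ (1+αΔT), so R_B/R_A = (1 + 61.1/100) × (1 + 41.9/100)⁻² × (1 + 0.0052×102)
= 1.611 × 0.4966 × 1.53 = 1.224
(R_B − R_A)/R_A = 1.224 − 1 = 22.4%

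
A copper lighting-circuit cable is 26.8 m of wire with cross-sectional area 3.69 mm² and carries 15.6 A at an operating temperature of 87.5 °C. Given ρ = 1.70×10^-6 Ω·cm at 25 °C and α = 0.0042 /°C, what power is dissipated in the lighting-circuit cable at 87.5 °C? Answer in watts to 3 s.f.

37.9 W

ρ = 1.70×10^-6 Ω·cm = 1.70×10^-8 Ω·m
A = 3.69 mm² = 3.690e-06 m²
R₍25₎ = ρL/A = (1.70×10^-8)(26.8)/(3.690e-06) = 0.1235 Ω
R₍87.5₎ = R₍25₎(1 + αΔT) = 0.1235 × (1 + 0.0042×62.5) = 0.1559 Ω
P = I²R = (15.6)² × 0.1559 = 37.9 W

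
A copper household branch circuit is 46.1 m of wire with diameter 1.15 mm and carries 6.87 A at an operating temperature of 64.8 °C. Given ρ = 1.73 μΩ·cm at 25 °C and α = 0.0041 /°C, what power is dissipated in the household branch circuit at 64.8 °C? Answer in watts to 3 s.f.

ρ = 1.73 μΩ·cm = 1.73×10^-8 Ω·m
A = π(d/2)² = π(5.7500e-04 m)² = 1.039e-06 m²
R₍25₎ = ρL/A = (1.73×10^-8)(46.1)/(1.039e-06) = 0.7678 Ω
R₍64.8₎ = R₍25₎(1 + αΔT) = 0.7678 × (1 + 0.0041×39.8) = 0.8931 Ω
P = I²R = (6.87)² × 0.8931 = 42.2 W

42.2 W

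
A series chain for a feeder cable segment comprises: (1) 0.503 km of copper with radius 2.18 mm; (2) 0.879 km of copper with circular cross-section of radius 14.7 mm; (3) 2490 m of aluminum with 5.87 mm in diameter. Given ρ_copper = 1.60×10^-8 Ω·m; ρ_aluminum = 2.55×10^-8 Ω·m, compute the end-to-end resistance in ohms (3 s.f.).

Seg 1: A = πr² = π(2.1800e-03 m)² = 1.493e-05 m²
R_1 = (1.60×10^-8)(503)/(1.493e-05) = 0.539 Ω
Seg 2: A = πr² = π(1.4700e-02 m)² = 6.789e-04 m²
R_2 = (1.60×10^-8)(879)/(6.789e-04) = 0.02072 Ω
Seg 3: A = π(d/2)² = π(2.9350e-03 m)² = 2.706e-05 m²
R_3 = (2.55×10^-8)(2490)/(2.706e-05) = 2.346 Ω
R_total = R_1 + R_2 + R_3 = 2.91 Ω

2.91 Ω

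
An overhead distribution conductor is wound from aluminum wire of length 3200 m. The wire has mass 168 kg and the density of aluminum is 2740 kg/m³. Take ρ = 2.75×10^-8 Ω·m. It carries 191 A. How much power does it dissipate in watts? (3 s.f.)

1.68×10^5 W

A = m/(density·L) = 168/(2740×3200) = 1.9161e-05 m²
R = ρL/A = (2.75×10^-8)(3200)/(1.9161e-05) = 4.593 Ω
P = I²R = (191)² × 4.593 = 1.68×10^5 W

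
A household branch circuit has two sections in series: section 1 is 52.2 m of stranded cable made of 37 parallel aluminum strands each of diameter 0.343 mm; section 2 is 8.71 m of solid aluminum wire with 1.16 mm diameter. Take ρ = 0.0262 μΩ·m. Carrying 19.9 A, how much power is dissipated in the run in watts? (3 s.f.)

244 W

ρ = 0.0262 μΩ·m = 2.62×10^-8 Ω·m
Section 1: A_strand = π(1.7150e-04)² = 9.240e-08 m²; R₁ = ρL/(N·A_s) = (2.62×10^-8)(52.2)/(37×9.240e-08) = 0.4 Ω
Section 2: A = π(d/2)² = π(5.8000e-04 m)² = 1.057e-06 m²
R₂ = (2.62×10^-8)(8.71)/(1.057e-06) = 0.2159 Ω
R = R₁ + R₂ = 0.616 Ω
P = I²R = (19.9)² × 0.616 = 244 W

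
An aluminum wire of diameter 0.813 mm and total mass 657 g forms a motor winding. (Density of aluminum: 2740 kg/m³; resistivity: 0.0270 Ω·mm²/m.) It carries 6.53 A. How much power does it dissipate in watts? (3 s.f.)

1020 W

ρ = 0.0270 Ω·mm²/m = 2.70×10^-8 Ω·m
A = π(d/2)² = π(4.0650e-04 m)² = 5.1912e-07 m²
L = m/(density·A) = 0.657/(2740×5.1912e-07) = 461.9 m
R = ρL/A = (2.70×10^-8)(461.9)/(5.1912e-07) = 24.02 Ω
P = I²R = (6.53)² × 24.02 = 1020 W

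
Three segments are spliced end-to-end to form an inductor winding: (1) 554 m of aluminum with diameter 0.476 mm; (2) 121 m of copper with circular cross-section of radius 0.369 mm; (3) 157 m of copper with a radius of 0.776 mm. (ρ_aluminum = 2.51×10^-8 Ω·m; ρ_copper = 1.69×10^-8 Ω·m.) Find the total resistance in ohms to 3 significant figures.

84.3 Ω

Seg 1: A = π(d/2)² = π(2.3800e-04 m)² = 1.780e-07 m²
R_1 = (2.51×10^-8)(554)/(1.780e-07) = 78.14 Ω
Seg 2: A = πr² = π(3.6900e-04 m)² = 4.278e-07 m²
R_2 = (1.69×10^-8)(121)/(4.278e-07) = 4.78 Ω
Seg 3: A = πr² = π(7.7600e-04 m)² = 1.892e-06 m²
R_3 = (1.69×10^-8)(157)/(1.892e-06) = 1.403 Ω
R_total = R_1 + R_2 + R_3 = 84.3 Ω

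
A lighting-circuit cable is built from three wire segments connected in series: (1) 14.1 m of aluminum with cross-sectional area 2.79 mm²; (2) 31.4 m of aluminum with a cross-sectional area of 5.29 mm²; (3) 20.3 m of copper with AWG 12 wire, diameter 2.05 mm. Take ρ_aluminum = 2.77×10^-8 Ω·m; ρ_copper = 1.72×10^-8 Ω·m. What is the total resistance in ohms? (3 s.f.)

0.410 Ω

Seg 1: A = 2.79 mm² = 2.790e-06 m²
R_1 = (2.77×10^-8)(14.1)/(2.790e-06) = 0.14 Ω
Seg 2: A = 5.29 mm² = 5.290e-06 m²
R_2 = (2.77×10^-8)(31.4)/(5.290e-06) = 0.1644 Ω
Seg 3: A = π(2.05/2 mm)² = π(1.0250e-03 m)² = 3.301e-06 m²
R_3 = (1.72×10^-8)(20.3)/(3.301e-06) = 0.1058 Ω
R_total = R_1 + R_2 + R_3 = 0.410 Ω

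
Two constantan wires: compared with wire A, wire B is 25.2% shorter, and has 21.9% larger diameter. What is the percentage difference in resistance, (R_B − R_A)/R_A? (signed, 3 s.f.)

R ∝ L/d², so R_B/R_A = (1 − 25.2/100) × (1 + 21.9/100)⁻²
= 0.748 × 0.673 = 0.5034
(R_B − R_A)/R_A = 0.5034 − 1 = -49.7%

-49.7%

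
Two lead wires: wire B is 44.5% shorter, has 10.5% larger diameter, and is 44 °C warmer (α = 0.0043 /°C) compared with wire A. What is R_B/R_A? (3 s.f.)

0.541

R ∝ ρL/d² with ρ ∝ (1+αΔT), so R_B/R_A = (1 − 44.5/100) × (1 + 10.5/100)⁻² × (1 + 0.0043×44)
= 0.555 × 0.819 × 1.189 = 0.541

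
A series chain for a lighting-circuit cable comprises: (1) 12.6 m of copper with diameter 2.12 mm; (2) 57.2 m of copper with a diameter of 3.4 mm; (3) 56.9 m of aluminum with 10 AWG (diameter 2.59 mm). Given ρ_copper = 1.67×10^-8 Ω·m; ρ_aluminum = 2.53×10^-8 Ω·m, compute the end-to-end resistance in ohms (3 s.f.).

0.438 Ω

Seg 1: A = π(d/2)² = π(1.0600e-03 m)² = 3.530e-06 m²
R_1 = (1.67×10^-8)(12.6)/(3.530e-06) = 0.05961 Ω
Seg 2: A = π(d/2)² = π(1.7000e-03 m)² = 9.079e-06 m²
R_2 = (1.67×10^-8)(57.2)/(9.079e-06) = 0.1052 Ω
Seg 3: A = π(2.59/2 mm)² = π(1.2950e-03 m)² = 5.269e-06 m²
R_3 = (2.53×10^-8)(56.9)/(5.269e-06) = 0.2732 Ω
R_total = R_1 + R_2 + R_3 = 0.438 Ω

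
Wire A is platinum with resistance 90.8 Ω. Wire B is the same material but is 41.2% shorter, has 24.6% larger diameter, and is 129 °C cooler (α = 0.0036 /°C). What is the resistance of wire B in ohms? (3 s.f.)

R ∝ ρL/d² with ρ ∝ (1+αΔT), so R_B/R_A = (1 − 41.2/100) × (1 + 24.6/100)⁻² × (1 − 0.0036×129)
= 0.588 × 0.6441 × 0.5356 = 0.2029
R_B = 0.2029 × 90.8 = 18.4 Ω

18.4 Ω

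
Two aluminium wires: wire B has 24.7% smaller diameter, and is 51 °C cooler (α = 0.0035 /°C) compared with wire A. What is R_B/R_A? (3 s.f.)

R ∝ ρL/d² with ρ ∝ (1+αΔT), so R_B/R_A = (1 − 24.7/100)⁻² × (1 − 0.0035×51)
= 1.764 × 0.8215 = 1.45

1.45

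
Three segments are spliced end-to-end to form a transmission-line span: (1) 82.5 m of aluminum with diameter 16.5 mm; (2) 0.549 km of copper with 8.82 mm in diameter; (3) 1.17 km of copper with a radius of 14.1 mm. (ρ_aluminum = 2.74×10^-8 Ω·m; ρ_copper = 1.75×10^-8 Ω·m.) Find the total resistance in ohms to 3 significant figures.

0.201 Ω

Seg 1: A = π(d/2)² = π(8.2500e-03 m)² = 2.138e-04 m²
R_1 = (2.74×10^-8)(82.5)/(2.138e-04) = 0.01057 Ω
Seg 2: A = π(d/2)² = π(4.4100e-03 m)² = 6.110e-05 m²
R_2 = (1.75×10^-8)(549)/(6.110e-05) = 0.1572 Ω
Seg 3: A = πr² = π(1.4100e-02 m)² = 6.246e-04 m²
R_3 = (1.75×10^-8)(1170)/(6.246e-04) = 0.03278 Ω
R_total = R_1 + R_2 + R_3 = 0.201 Ω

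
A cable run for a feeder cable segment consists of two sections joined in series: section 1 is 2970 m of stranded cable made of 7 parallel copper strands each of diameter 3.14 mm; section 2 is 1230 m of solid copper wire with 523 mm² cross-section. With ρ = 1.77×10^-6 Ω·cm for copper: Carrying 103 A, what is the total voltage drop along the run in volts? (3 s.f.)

104 V

ρ = 1.77×10^-6 Ω·cm = 1.77×10^-8 Ω·m
Section 1: A_strand = π(1.5700e-03)² = 7.744e-06 m²; R₁ = ρL/(N·A_s) = (1.77×10^-8)(2970)/(7×7.744e-06) = 0.9698 Ω
Section 2: A = 523 mm² = 5.230e-04 m²
R₂ = (1.77×10^-8)(1230)/(5.230e-04) = 0.04163 Ω
R = R₁ + R₂ = 1.011 Ω
V = IR = 103 × 1.011 = 104 V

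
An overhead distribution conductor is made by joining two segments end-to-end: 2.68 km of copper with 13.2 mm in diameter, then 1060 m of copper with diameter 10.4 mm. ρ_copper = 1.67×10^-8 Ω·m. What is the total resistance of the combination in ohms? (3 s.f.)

0.535 Ω

Segment 1: A = π(d/2)² = π(6.6000e-03 m)² = 1.368e-04 m²
R₁ = ρL/A = (1.67×10^-8)(2680)/(1.368e-04) = 0.327 Ω
Segment 2: A = π(d/2)² = π(5.2000e-03 m)² = 8.495e-05 m²
R₂ = (1.67×10^-8)(1060)/(8.495e-05) = 0.2084 Ω
R = R₁ + R₂ = 0.535 Ω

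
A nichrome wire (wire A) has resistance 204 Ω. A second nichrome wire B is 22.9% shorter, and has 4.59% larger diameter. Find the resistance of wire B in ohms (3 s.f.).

R ∝ L/d², so R_B/R_A = (1 − 22.9/100) × (1 + 4.59/100)⁻²
= 0.771 × 0.9142 = 0.7048
R_B = 0.7048 × 204 = 144 Ω

144 Ω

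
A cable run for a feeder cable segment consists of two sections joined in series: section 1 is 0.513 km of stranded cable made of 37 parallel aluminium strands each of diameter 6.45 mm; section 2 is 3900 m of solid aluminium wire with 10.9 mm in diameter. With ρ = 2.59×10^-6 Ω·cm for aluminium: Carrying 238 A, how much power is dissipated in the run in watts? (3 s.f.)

61900 W

ρ = 2.59×10^-6 Ω·cm = 2.59×10^-8 Ω·m
Section 1: A_strand = π(3.2250e-03)² = 3.267e-05 m²; R₁ = ρL/(N·A_s) = (2.59×10^-8)(513)/(37×3.267e-05) = 0.01099 Ω
Section 2: A = π(d/2)² = π(5.4500e-03 m)² = 9.331e-05 m²
R₂ = (2.59×10^-8)(3900)/(9.331e-05) = 1.082 Ω
R = R₁ + R₂ = 1.093 Ω
P = I²R = (238)² × 1.093 = 61900 W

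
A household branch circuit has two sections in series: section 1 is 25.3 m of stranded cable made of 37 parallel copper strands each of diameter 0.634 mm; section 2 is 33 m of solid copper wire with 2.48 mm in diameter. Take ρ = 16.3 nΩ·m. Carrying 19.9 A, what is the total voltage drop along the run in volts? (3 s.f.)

2.92 V

ρ = 16.3 nΩ·m = 1.63×10^-8 Ω·m
Section 1: A_strand = π(3.1700e-04)² = 3.157e-07 m²; R₁ = ρL/(N·A_s) = (1.63×10^-8)(25.3)/(37×3.157e-07) = 0.03531 Ω
Section 2: A = π(d/2)² = π(1.2400e-03 m)² = 4.831e-06 m²
R₂ = (1.63×10^-8)(33)/(4.831e-06) = 0.1114 Ω
R = R₁ + R₂ = 0.1467 Ω
V = IR = 19.9 × 0.1467 = 2.92 V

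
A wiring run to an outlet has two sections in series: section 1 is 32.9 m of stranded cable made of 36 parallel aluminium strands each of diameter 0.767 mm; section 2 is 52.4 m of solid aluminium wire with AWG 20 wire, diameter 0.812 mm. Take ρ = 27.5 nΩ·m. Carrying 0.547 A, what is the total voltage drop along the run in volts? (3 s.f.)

1.55 V

ρ = 27.5 nΩ·m = 2.75×10^-8 Ω·m
Section 1: A_strand = π(3.8350e-04)² = 4.620e-07 m²; R₁ = ρL/(N·A_s) = (2.75×10^-8)(32.9)/(36×4.620e-07) = 0.05439 Ω
Section 2: A = π(0.812/2 mm)² = π(4.0600e-04 m)² = 5.178e-07 m²
R₂ = (2.75×10^-8)(52.4)/(5.178e-07) = 2.783 Ω
R = R₁ + R₂ = 2.837 Ω
V = IR = 0.547 × 2.837 = 1.55 V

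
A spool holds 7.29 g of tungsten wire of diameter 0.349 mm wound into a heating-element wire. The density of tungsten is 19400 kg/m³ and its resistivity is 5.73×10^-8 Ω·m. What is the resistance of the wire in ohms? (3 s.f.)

2.35 Ω

A = π(d/2)² = π(1.7450e-04 m)² = 9.5662e-08 m²
L = m/(density·A) = 0.00729/(19400×9.5662e-08) = 3.928 m
R = ρL/A = (5.73×10^-8)(3.928)/(9.5662e-08) = 2.35 Ω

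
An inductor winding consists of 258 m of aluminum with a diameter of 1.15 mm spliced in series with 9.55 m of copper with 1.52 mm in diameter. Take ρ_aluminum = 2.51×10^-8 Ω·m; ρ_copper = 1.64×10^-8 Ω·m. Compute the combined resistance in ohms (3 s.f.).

6.32 Ω

Segment 1: A = π(d/2)² = π(5.7500e-04 m)² = 1.039e-06 m²
R₁ = ρL/A = (2.51×10^-8)(258)/(1.039e-06) = 6.235 Ω
Segment 2: A = π(d/2)² = π(7.6000e-04 m)² = 1.815e-06 m²
R₂ = (1.64×10^-8)(9.55)/(1.815e-06) = 0.08631 Ω
R = R₁ + R₂ = 6.32 Ω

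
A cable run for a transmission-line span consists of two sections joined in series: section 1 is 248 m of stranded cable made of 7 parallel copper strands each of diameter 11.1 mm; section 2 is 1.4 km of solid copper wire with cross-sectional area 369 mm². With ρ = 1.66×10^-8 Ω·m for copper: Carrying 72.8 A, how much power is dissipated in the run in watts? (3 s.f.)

366 W

Section 1: A_strand = π(5.5500e-03)² = 9.677e-05 m²; R₁ = ρL/(N·A_s) = (1.66×10^-8)(248)/(7×9.677e-05) = 0.006078 Ω
Section 2: A = 369 mm² = 3.690e-04 m²
R₂ = (1.66×10^-8)(1400)/(3.690e-04) = 0.06298 Ω
R = R₁ + R₂ = 0.06906 Ω
P = I²R = (72.8)² × 0.06906 = 366 W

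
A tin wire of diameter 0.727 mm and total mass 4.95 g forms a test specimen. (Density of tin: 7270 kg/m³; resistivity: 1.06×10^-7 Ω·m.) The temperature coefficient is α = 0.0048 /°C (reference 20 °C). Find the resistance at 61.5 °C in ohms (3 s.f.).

A = π(d/2)² = π(3.6350e-04 m)² = 4.1511e-07 m²
L = m/(density·A) = 0.00495/(7270×4.1511e-07) = 1.64 m
R = ρL/A = (1.06×10^-7)(1.64)/(4.1511e-07) = 0.4189 Ω
R(61.5 °C) = 0.4189 × (1 + 0.0048×41.5) = 0.502 Ω

0.502 Ω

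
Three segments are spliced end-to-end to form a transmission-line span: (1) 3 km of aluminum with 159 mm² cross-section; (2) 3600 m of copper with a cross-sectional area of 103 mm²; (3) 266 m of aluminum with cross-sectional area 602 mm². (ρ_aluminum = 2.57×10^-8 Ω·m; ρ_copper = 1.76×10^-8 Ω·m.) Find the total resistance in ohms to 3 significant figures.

1.11 Ω

Seg 1: A = 159 mm² = 1.590e-04 m²
R_1 = (2.57×10^-8)(3000)/(1.590e-04) = 0.4849 Ω
Seg 2: A = 103 mm² = 1.030e-04 m²
R_2 = (1.76×10^-8)(3600)/(1.030e-04) = 0.6151 Ω
Seg 3: A = 602 mm² = 6.020e-04 m²
R_3 = (2.57×10^-8)(266)/(6.020e-04) = 0.01136 Ω
R_total = R_1 + R_2 + R_3 = 1.11 Ω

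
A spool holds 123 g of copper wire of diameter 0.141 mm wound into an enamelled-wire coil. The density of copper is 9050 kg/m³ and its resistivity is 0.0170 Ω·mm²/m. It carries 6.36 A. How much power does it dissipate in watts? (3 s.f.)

ρ = 0.0170 Ω·mm²/m = 1.70×10^-8 Ω·m
A = π(d/2)² = π(7.0500e-05 m)² = 1.5615e-08 m²
L = m/(density·A) = 0.123/(9050×1.5615e-08) = 870.4 m
R = ρL/A = (1.70×10^-8)(870.4)/(1.5615e-08) = 947.7 Ω
P = I²R = (6.36)² × 947.7 = 38300 W

38300 W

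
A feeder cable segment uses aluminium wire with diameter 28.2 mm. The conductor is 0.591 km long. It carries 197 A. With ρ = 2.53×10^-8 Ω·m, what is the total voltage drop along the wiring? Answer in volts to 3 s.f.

4.72 V

A = π(d/2)² = π(1.4100e-02 m)² = 6.246e-04 m²
R = ρL/A = (2.53×10^-8)(591)/(6.246e-04) = 0.02394 Ω
V = IR = 197 × 0.02394 = 4.72 V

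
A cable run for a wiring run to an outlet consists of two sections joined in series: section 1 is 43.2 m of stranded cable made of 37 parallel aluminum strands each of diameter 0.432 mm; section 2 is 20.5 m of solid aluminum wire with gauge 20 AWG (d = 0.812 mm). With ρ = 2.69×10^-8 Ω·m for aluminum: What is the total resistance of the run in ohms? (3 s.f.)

Section 1: A_strand = π(2.1600e-04)² = 1.466e-07 m²; R₁ = ρL/(N·A_s) = (2.69×10^-8)(43.2)/(37×1.466e-07) = 0.2143 Ω
Section 2: A = π(0.812/2 mm)² = π(4.0600e-04 m)² = 5.178e-07 m²
R₂ = (2.69×10^-8)(20.5)/(5.178e-07) = 1.065 Ω
R = R₁ + R₂ = 1.28 Ω

1.28 Ω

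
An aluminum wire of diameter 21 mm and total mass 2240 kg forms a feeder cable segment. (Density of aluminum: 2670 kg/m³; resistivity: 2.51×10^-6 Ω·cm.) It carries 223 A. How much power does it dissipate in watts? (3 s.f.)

8730 W

ρ = 2.51×10^-6 Ω·cm = 2.51×10^-8 Ω·m
A = π(d/2)² = π(1.0500e-02 m)² = 3.4636e-04 m²
L = m/(density·A) = 2240/(2670×3.4636e-04) = 2422 m
R = ρL/A = (2.51×10^-8)(2422)/(3.4636e-04) = 0.1755 Ω
P = I²R = (223)² × 0.1755 = 8730 W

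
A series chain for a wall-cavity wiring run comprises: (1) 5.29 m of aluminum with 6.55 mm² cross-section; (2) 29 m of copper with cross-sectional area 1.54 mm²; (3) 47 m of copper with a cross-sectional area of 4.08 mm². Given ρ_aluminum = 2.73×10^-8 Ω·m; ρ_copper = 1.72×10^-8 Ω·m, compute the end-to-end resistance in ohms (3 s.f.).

0.544 Ω

Seg 1: A = 6.55 mm² = 6.550e-06 m²
R_1 = (2.73×10^-8)(5.29)/(6.550e-06) = 0.02205 Ω
Seg 2: A = 1.54 mm² = 1.540e-06 m²
R_2 = (1.72×10^-8)(29)/(1.540e-06) = 0.3239 Ω
Seg 3: A = 4.08 mm² = 4.080e-06 m²
R_3 = (1.72×10^-8)(47)/(4.080e-06) = 0.1981 Ω
R_total = R_1 + R_2 + R_3 = 0.544 Ω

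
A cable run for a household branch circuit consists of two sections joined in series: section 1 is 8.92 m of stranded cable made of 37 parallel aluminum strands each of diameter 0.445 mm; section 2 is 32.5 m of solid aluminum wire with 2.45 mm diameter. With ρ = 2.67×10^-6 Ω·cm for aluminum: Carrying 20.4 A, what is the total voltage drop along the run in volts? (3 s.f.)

4.60 V

ρ = 2.67×10^-6 Ω·cm = 2.67×10^-8 Ω·m
Section 1: A_strand = π(2.2250e-04)² = 1.555e-07 m²; R₁ = ρL/(N·A_s) = (2.67×10^-8)(8.92)/(37×1.555e-07) = 0.04139 Ω
Section 2: A = π(d/2)² = π(1.2250e-03 m)² = 4.714e-06 m²
R₂ = (2.67×10^-8)(32.5)/(4.714e-06) = 0.1841 Ω
R = R₁ + R₂ = 0.2255 Ω
V = IR = 20.4 × 0.2255 = 4.60 V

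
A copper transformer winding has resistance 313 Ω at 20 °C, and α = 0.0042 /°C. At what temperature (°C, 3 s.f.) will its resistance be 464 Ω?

R = R₀(1 + α(T − T₀)) ⇒ T = T₀ + (R/R₀ − 1)/α
T = 20 + (464/313 − 1)/0.0042 = 20 + (0.4824)/0.0042 = 135 °C

135 °C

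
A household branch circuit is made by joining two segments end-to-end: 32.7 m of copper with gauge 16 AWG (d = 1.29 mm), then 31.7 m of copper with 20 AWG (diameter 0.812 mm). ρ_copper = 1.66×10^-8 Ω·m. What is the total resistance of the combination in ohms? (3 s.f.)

1.43 Ω

Segment 1: A = π(1.29/2 mm)² = π(6.4500e-04 m)² = 1.307e-06 m²
R₁ = ρL/A = (1.66×10^-8)(32.7)/(1.307e-06) = 0.4153 Ω
Segment 2: A = π(0.812/2 mm)² = π(4.0600e-04 m)² = 5.178e-07 m²
R₂ = (1.66×10^-8)(31.7)/(5.178e-07) = 1.016 Ω
R = R₁ + R₂ = 1.43 Ω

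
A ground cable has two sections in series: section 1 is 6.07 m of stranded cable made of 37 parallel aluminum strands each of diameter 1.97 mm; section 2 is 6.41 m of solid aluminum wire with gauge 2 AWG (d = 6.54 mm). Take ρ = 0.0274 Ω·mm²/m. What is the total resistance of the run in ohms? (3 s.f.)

ρ = 0.0274 Ω·mm²/m = 2.74×10^-8 Ω·m
Section 1: A_strand = π(9.8500e-04)² = 3.048e-06 m²; R₁ = ρL/(N·A_s) = (2.74×10^-8)(6.07)/(37×3.048e-06) = 0.001475 Ω
Section 2: A = π(6.54/2 mm)² = π(3.2700e-03 m)² = 3.359e-05 m²
R₂ = (2.74×10^-8)(6.41)/(3.359e-05) = 0.005228 Ω
R = R₁ + R₂ = 0.00670 Ω

0.00670 Ω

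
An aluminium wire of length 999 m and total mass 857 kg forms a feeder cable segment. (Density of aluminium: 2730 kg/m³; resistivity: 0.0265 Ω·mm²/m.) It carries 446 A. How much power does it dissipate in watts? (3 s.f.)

ρ = 0.0265 Ω·mm²/m = 2.65×10^-8 Ω·m
A = m/(density·L) = 857/(2730×999) = 3.1423e-04 m²
R = ρL/A = (2.65×10^-8)(999)/(3.1423e-04) = 0.08425 Ω
P = I²R = (446)² × 0.08425 = 16800 W

16800 W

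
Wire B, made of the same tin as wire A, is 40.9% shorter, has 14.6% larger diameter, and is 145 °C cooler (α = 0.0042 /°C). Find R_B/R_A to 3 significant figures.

R ∝ ρL/d² with ρ ∝ (1+αΔT), so R_B/R_A = (1 − 40.9/100) × (1 + 14.6/100)⁻² × (1 − 0.0042×145)
= 0.591 × 0.7614 × 0.391 = 0.176

0.176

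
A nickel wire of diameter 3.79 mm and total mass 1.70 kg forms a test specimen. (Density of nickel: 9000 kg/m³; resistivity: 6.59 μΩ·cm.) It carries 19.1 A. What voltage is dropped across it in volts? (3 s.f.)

ρ = 6.59 μΩ·cm = 6.59×10^-8 Ω·m
A = π(d/2)² = π(1.8950e-03 m)² = 1.1282e-05 m²
L = m/(density·A) = 1.7/(9000×1.1282e-05) = 16.74 m
R = ρL/A = (6.59×10^-8)(16.74)/(1.1282e-05) = 0.0978 Ω
V = IR = 19.1 × 0.0978 = 1.87 V

1.87 V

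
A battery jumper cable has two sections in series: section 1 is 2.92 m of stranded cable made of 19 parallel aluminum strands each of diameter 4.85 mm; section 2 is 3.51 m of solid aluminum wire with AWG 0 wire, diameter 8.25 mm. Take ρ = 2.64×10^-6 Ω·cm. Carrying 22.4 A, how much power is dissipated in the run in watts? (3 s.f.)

0.980 W

ρ = 2.64×10^-6 Ω·cm = 2.64×10^-8 Ω·m
Section 1: A_strand = π(2.4250e-03)² = 1.847e-05 m²; R₁ = ρL/(N·A_s) = (2.64×10^-8)(2.92)/(19×1.847e-05) = 2.196×10^-4 Ω
Section 2: A = π(8.25/2 mm)² = π(4.1250e-03 m)² = 5.346e-05 m²
R₂ = (2.64×10^-8)(3.51)/(5.346e-05) = 0.001733 Ω
R = R₁ + R₂ = 0.001953 Ω
P = I²R = (22.4)² × 0.001953 = 0.980 W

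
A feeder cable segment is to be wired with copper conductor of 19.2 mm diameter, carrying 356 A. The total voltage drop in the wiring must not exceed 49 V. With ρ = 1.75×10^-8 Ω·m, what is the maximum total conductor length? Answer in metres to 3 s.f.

2280 m

A = π(d/2)² = π(9.6000e-03 m)² = 2.895e-04 m²
L_max = V_max·A/(1·ρI) = (49)(2.895e-04)/(1.75×10^-8×356) = 2280 m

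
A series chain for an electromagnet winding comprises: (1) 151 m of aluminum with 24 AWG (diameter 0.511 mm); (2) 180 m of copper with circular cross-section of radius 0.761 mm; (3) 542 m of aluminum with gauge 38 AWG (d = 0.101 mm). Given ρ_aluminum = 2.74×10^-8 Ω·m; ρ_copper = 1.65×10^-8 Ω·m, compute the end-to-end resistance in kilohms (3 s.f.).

Seg 1: A = π(0.511/2 mm)² = π(2.5550e-04 m)² = 2.051e-07 m²
R_1 = (2.74×10^-8)(151)/(2.051e-07) = 20.17 Ω
Seg 2: A = πr² = π(7.6100e-04 m)² = 1.819e-06 m²
R_2 = (1.65×10^-8)(180)/(1.819e-06) = 1.632 Ω
Seg 3: A = π(0.101/2 mm)² = π(5.0500e-05 m)² = 8.012e-09 m²
R_3 = (2.74×10^-8)(542)/(8.012e-09) = 1854 Ω
R_total = R_1 + R_2 + R_3 = 1.88 kΩ

1.88 kΩ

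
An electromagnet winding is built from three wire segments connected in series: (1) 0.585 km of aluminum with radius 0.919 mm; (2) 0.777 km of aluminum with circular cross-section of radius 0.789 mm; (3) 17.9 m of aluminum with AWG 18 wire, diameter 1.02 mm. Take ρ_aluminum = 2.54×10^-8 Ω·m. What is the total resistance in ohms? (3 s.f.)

16.2 Ω

Seg 1: A = πr² = π(9.1900e-04 m)² = 2.653e-06 m²
R_1 = (2.54×10^-8)(585)/(2.653e-06) = 5.6 Ω
Seg 2: A = πr² = π(7.8900e-04 m)² = 1.956e-06 m²
R_2 = (2.54×10^-8)(777)/(1.956e-06) = 10.09 Ω
Seg 3: A = π(1.02/2 mm)² = π(5.1000e-04 m)² = 8.171e-07 m²
R_3 = (2.54×10^-8)(17.9)/(8.171e-07) = 0.5564 Ω
R_total = R_1 + R_2 + R_3 = 16.2 Ω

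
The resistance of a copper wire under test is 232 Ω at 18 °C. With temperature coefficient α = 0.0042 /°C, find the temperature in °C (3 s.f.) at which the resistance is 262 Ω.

R = R₀(1 + α(T − T₀)) ⇒ T = T₀ + (R/R₀ − 1)/α
T = 18 + (262/232 − 1)/0.0042 = 18 + (0.1293)/0.0042 = 48.8 °C

48.8 °C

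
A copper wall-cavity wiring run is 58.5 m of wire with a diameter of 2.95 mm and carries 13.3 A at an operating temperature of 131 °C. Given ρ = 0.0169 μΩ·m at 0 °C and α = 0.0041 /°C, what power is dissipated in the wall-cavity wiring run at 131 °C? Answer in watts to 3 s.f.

ρ = 0.0169 μΩ·m = 1.69×10^-8 Ω·m
A = π(d/2)² = π(1.4750e-03 m)² = 6.835e-06 m²
R₍0₎ = ρL/A = (1.69×10^-8)(58.5)/(6.835e-06) = 0.1446 Ω
R₍131₎ = R₍0₎(1 + αΔT) = 0.1446 × (1 + 0.0041×131) = 0.2223 Ω
P = I²R = (13.3)² × 0.2223 = 39.3 W

39.3 W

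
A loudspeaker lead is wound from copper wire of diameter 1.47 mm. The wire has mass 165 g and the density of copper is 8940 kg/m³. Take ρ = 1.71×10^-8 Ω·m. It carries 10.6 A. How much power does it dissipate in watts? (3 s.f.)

A = π(d/2)² = π(7.3500e-04 m)² = 1.6972e-06 m²
L = m/(density·A) = 0.165/(8940×1.6972e-06) = 10.87 m
R = ρL/A = (1.71×10^-8)(10.87)/(1.6972e-06) = 0.1096 Ω
P = I²R = (10.6)² × 0.1096 = 12.3 W

12.3 W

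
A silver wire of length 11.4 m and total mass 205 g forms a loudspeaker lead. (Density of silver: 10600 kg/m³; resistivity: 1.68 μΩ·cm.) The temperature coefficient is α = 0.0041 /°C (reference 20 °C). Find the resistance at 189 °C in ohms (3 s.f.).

ρ = 1.68 μΩ·cm = 1.68×10^-8 Ω·m
A = m/(density·L) = 0.205/(10600×11.4) = 1.6965e-06 m²
R = ρL/A = (1.68×10^-8)(11.4)/(1.6965e-06) = 0.1129 Ω
R(189 °C) = 0.1129 × (1 + 0.0041×169) = 0.191 Ω

0.191 Ω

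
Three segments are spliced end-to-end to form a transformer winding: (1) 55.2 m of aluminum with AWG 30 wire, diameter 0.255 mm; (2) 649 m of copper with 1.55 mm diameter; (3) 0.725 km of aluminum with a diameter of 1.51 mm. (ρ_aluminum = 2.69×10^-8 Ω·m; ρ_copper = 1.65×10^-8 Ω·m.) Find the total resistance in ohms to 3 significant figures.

Seg 1: A = π(0.255/2 mm)² = π(1.2750e-04 m)² = 5.107e-08 m²
R_1 = (2.69×10^-8)(55.2)/(5.107e-08) = 29.08 Ω
Seg 2: A = π(d/2)² = π(7.7500e-04 m)² = 1.887e-06 m²
R_2 = (1.65×10^-8)(649)/(1.887e-06) = 5.675 Ω
Seg 3: A = π(d/2)² = π(7.5500e-04 m)² = 1.791e-06 m²
R_3 = (2.69×10^-8)(725)/(1.791e-06) = 10.89 Ω
R_total = R_1 + R_2 + R_3 = 45.6 Ω

45.6 Ω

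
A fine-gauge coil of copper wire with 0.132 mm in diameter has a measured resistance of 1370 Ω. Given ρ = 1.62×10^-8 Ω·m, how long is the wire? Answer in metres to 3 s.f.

1160 m

A = π(d/2)² = π(6.6000e-05 m)² = 1.368e-08 m²
L = RA/ρ = (1370)(1.368e-08)/(1.62×10^-8) = 1160 m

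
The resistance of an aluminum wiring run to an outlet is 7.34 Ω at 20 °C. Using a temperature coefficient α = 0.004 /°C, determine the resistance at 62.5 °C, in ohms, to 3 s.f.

8.59 Ω

ΔT = 62.5 − 20 = 42.5 °C
R = R₀(1 + αΔT) = 7.34 × (1 + 0.004×42.5) = 7.34 × 1.17 = 8.59 Ω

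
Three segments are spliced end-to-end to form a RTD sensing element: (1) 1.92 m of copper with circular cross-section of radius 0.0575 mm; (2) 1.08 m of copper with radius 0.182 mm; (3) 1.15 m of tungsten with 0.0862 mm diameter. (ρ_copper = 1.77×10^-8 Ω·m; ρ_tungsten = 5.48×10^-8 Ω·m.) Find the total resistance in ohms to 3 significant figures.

Seg 1: A = πr² = π(5.7500e-05 m)² = 1.039e-08 m²
R_1 = (1.77×10^-8)(1.92)/(1.039e-08) = 3.272 Ω
Seg 2: A = πr² = π(1.8200e-04 m)² = 1.041e-07 m²
R_2 = (1.77×10^-8)(1.08)/(1.041e-07) = 0.1837 Ω
Seg 3: A = π(d/2)² = π(4.3100e-05 m)² = 5.836e-09 m²
R_3 = (5.48×10^-8)(1.15)/(5.836e-09) = 10.8 Ω
R_total = R_1 + R_2 + R_3 = 14.3 Ω

14.3 Ω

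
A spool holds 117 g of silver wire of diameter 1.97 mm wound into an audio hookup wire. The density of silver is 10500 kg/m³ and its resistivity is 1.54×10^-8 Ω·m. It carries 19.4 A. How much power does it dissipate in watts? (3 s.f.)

A = π(d/2)² = π(9.8500e-04 m)² = 3.0481e-06 m²
L = m/(density·A) = 0.117/(10500×3.0481e-06) = 3.656 m
R = ρL/A = (1.54×10^-8)(3.656)/(3.0481e-06) = 0.01847 Ω
P = I²R = (19.4)² × 0.01847 = 6.95 W

6.95 W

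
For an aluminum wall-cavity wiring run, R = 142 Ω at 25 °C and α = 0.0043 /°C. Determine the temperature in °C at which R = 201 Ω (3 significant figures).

122 °C

R = R₀(1 + α(T − T₀)) ⇒ T = T₀ + (R/R₀ − 1)/α
T = 25 + (201/142 − 1)/0.0043 = 25 + (0.4155)/0.0043 = 122 °C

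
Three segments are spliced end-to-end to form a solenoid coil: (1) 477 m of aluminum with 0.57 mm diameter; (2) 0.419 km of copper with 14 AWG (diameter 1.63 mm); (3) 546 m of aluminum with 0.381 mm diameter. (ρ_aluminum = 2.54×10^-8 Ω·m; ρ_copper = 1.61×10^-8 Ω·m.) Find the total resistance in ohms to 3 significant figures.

172 Ω

Seg 1: A = π(d/2)² = π(2.8500e-04 m)² = 2.552e-07 m²
R_1 = (2.54×10^-8)(477)/(2.552e-07) = 47.48 Ω
Seg 2: A = π(1.63/2 mm)² = π(8.1500e-04 m)² = 2.087e-06 m²
R_2 = (1.61×10^-8)(419)/(2.087e-06) = 3.233 Ω
Seg 3: A = π(d/2)² = π(1.9050e-04 m)² = 1.140e-07 m²
R_3 = (2.54×10^-8)(546)/(1.140e-07) = 121.6 Ω
R_total = R_1 + R_2 + R_3 = 172 Ω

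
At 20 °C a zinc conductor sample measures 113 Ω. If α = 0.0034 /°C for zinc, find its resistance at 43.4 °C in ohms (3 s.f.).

122 Ω

ΔT = 43.4 − 20 = 23.4 °C
R = R₀(1 + αΔT) = 113 × (1 + 0.0034×23.4) = 113 × 1.08 = 122 Ω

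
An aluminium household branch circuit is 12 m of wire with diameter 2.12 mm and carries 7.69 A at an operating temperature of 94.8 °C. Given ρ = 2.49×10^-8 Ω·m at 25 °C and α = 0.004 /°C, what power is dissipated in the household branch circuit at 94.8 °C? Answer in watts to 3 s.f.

A = π(d/2)² = π(1.0600e-03 m)² = 3.530e-06 m²
R₍25₎ = ρL/A = (2.49×10^-8)(12)/(3.530e-06) = 0.08465 Ω
R₍94.8₎ = R₍25₎(1 + αΔT) = 0.08465 × (1 + 0.004×69.8) = 0.1083 Ω
P = I²R = (7.69)² × 0.1083 = 6.40 W

6.40 W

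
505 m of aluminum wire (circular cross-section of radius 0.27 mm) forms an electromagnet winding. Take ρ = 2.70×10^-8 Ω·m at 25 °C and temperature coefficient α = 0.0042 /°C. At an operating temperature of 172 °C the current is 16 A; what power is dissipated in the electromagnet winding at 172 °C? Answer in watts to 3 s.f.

A = πr² = π(2.7000e-04 m)² = 2.290e-07 m²
R₍25₎ = ρL/A = (2.70×10^-8)(505)/(2.290e-07) = 59.54 Ω
R₍172₎ = R₍25₎(1 + αΔT) = 59.54 × (1 + 0.0042×147) = 96.29 Ω
P = I²R = (16)² × 96.29 = 24700 W

24700 W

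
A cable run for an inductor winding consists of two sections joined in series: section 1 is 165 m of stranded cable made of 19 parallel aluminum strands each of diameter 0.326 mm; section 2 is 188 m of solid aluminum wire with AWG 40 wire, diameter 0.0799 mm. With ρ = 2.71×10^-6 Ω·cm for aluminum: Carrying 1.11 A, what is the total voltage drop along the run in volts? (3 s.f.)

ρ = 2.71×10^-6 Ω·cm = 2.71×10^-8 Ω·m
Section 1: A_strand = π(1.6300e-04)² = 8.347e-08 m²; R₁ = ρL/(N·A_s) = (2.71×10^-8)(165)/(19×8.347e-08) = 2.82 Ω
Section 2: A = π(0.0799/2 mm)² = π(3.9950e-05 m)² = 5.014e-09 m²
R₂ = (2.71×10^-8)(188)/(5.014e-09) = 1016 Ω
R = R₁ + R₂ = 1019 Ω
V = IR = 1.11 × 1019 = 1130 V

1130 V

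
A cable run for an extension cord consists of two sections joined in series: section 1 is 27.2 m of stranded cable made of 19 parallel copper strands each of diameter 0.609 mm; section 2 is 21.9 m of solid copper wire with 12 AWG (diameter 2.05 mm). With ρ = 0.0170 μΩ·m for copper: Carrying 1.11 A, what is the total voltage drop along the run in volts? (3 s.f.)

0.218 V

ρ = 0.0170 μΩ·m = 1.70×10^-8 Ω·m
Section 1: A_strand = π(3.0450e-04)² = 2.913e-07 m²; R₁ = ρL/(N·A_s) = (1.70×10^-8)(27.2)/(19×2.913e-07) = 0.08355 Ω
Section 2: A = π(2.05/2 mm)² = π(1.0250e-03 m)² = 3.301e-06 m²
R₂ = (1.70×10^-8)(21.9)/(3.301e-06) = 0.1128 Ω
R = R₁ + R₂ = 0.1963 Ω
V = IR = 1.11 × 0.1963 = 0.218 V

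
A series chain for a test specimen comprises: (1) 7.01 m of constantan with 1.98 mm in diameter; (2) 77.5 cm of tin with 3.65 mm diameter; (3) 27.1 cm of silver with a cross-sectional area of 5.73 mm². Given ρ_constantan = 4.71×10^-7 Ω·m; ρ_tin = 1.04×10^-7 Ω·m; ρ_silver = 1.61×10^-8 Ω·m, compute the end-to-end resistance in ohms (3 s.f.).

Seg 1: A = π(d/2)² = π(9.9000e-04 m)² = 3.079e-06 m²
R_1 = (4.71×10^-7)(7.01)/(3.079e-06) = 1.072 Ω
Seg 2: A = π(d/2)² = π(1.8250e-03 m)² = 1.046e-05 m²
R_2 = (1.04×10^-7)(0.775)/(1.046e-05) = 0.007703 Ω
Seg 3: A = 5.73 mm² = 5.730e-06 m²
R_3 = (1.61×10^-8)(0.271)/(5.730e-06) = 7.614×10^-4 Ω
R_total = R_1 + R_2 + R_3 = 1.08 Ω

1.08 Ω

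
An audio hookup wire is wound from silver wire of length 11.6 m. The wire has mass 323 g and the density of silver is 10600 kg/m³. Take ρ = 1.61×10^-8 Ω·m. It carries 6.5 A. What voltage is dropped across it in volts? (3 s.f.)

A = m/(density·L) = 0.323/(10600×11.6) = 2.6269e-06 m²
R = ρL/A = (1.61×10^-8)(11.6)/(2.6269e-06) = 0.0711 Ω
V = IR = 6.5 × 0.0711 = 0.462 V

0.462 V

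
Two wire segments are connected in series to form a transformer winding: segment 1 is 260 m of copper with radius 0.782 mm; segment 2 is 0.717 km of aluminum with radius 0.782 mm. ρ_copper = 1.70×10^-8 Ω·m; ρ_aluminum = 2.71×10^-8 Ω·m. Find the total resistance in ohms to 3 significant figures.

Segment 1: A = πr² = π(7.8200e-04 m)² = 1.921e-06 m²
R₁ = ρL/A = (1.70×10^-8)(260)/(1.921e-06) = 2.301 Ω
R₂ = (2.71×10^-8)(717)/(1.921e-06) = 10.11 Ω
R = R₁ + R₂ = 12.4 Ω

12.4 Ω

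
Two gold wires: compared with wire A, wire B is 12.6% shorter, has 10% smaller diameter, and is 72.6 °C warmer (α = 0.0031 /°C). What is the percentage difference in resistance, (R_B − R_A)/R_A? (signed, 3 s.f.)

R ∝ ρL/d² with ρ ∝ (1+αΔT), so R_B/R_A = (1 − 12.6/100) × (1 − 10/100)⁻² × (1 + 0.0031×72.6)
= 0.874 × 1.235 × 1.225 = 1.322
(R_B − R_A)/R_A = 1.322 − 1 = 32.2%

32.2%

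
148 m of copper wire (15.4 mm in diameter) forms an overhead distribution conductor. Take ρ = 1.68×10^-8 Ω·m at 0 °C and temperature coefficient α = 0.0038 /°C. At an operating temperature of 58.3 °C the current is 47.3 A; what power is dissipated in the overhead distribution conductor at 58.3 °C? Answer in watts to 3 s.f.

A = π(d/2)² = π(7.7000e-03 m)² = 1.863e-04 m²
R₍0₎ = ρL/A = (1.68×10^-8)(148)/(1.863e-04) = 0.01335 Ω
R₍58.3₎ = R₍0₎(1 + αΔT) = 0.01335 × (1 + 0.0038×58.3) = 0.01631 Ω
P = I²R = (47.3)² × 0.01631 = 36.5 W

36.5 W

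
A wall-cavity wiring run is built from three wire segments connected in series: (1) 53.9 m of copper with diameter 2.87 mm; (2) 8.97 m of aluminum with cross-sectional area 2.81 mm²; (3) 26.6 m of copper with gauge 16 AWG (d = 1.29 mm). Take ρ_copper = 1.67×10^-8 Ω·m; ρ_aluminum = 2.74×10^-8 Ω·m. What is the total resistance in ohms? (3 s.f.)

0.566 Ω

Seg 1: A = π(d/2)² = π(1.4350e-03 m)² = 6.469e-06 m²
R_1 = (1.67×10^-8)(53.9)/(6.469e-06) = 0.1391 Ω
Seg 2: A = 2.81 mm² = 2.810e-06 m²
R_2 = (2.74×10^-8)(8.97)/(2.810e-06) = 0.08747 Ω
Seg 3: A = π(1.29/2 mm)² = π(6.4500e-04 m)² = 1.307e-06 m²
R_3 = (1.67×10^-8)(26.6)/(1.307e-06) = 0.3399 Ω
R_total = R_1 + R_2 + R_3 = 0.566 Ω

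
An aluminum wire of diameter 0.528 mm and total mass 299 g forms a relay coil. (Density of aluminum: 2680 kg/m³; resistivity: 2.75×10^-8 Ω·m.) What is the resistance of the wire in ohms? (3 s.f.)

64.0 Ω

A = π(d/2)² = π(2.6400e-04 m)² = 2.1896e-07 m²
L = m/(density·A) = 0.299/(2680×2.1896e-07) = 509.5 m
R = ρL/A = (2.75×10^-8)(509.5)/(2.1896e-07) = 64.0 Ω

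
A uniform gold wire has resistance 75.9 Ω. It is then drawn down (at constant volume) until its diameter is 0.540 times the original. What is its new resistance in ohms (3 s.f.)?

893 Ω

Volume constant ⇒ L' = L/r² with r = 0.54. R' = ρL'/A' = ρ(L/r²)/(πr²d₀²/4) = R/r⁴.
R' = 11.76 × 75.9 = 893 Ω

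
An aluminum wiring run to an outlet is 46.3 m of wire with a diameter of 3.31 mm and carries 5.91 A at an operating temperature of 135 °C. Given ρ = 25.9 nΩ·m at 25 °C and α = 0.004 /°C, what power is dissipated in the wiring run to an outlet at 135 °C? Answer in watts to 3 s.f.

ρ = 25.9 nΩ·m = 2.59×10^-8 Ω·m
A = π(d/2)² = π(1.6550e-03 m)² = 8.605e-06 m²
R₍25₎ = ρL/A = (2.59×10^-8)(46.3)/(8.605e-06) = 0.1394 Ω
R₍135₎ = R₍25₎(1 + αΔT) = 0.1394 × (1 + 0.004×110) = 0.2007 Ω
P = I²R = (5.91)² × 0.2007 = 7.01 W

7.01 W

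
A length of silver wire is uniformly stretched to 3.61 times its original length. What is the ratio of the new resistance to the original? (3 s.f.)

Volume constant ⇒ A' = A/k with k = 3.61. R' = ρ(kL)/(A/k) = k²R.
Factor = 13.0

13.0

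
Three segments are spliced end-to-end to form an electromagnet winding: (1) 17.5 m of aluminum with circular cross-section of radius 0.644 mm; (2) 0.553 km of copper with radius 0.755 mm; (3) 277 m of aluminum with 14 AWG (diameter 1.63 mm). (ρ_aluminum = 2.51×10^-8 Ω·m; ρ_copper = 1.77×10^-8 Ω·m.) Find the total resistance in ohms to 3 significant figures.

9.13 Ω

Seg 1: A = πr² = π(6.4400e-04 m)² = 1.303e-06 m²
R_1 = (2.51×10^-8)(17.5)/(1.303e-06) = 0.3371 Ω
Seg 2: A = πr² = π(7.5500e-04 m)² = 1.791e-06 m²
R_2 = (1.77×10^-8)(553)/(1.791e-06) = 5.466 Ω
Seg 3: A = π(1.63/2 mm)² = π(8.1500e-04 m)² = 2.087e-06 m²
R_3 = (2.51×10^-8)(277)/(2.087e-06) = 3.332 Ω
R_total = R_1 + R_2 + R_3 = 9.13 Ω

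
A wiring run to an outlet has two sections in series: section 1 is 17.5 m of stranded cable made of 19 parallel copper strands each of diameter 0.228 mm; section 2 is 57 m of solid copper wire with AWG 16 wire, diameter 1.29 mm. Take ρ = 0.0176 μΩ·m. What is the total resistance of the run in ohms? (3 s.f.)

ρ = 0.0176 μΩ·m = 1.76×10^-8 Ω·m
Section 1: A_strand = π(1.1400e-04)² = 4.083e-08 m²; R₁ = ρL/(N·A_s) = (1.76×10^-8)(17.5)/(19×4.083e-08) = 0.397 Ω
Section 2: A = π(1.29/2 mm)² = π(6.4500e-04 m)² = 1.307e-06 m²
R₂ = (1.76×10^-8)(57)/(1.307e-06) = 0.7676 Ω
R = R₁ + R₂ = 1.16 Ω

1.16 Ω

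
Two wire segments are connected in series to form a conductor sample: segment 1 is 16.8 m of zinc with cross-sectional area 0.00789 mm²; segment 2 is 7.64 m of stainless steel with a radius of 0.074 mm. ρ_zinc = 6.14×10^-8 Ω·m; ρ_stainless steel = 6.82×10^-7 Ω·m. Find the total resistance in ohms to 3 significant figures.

434 Ω

Segment 1: A = 0.00789 mm² = 7.890e-09 m²
R₁ = ρL/A = (6.14×10^-8)(16.8)/(7.890e-09) = 130.7 Ω
Segment 2: A = πr² = π(7.4000e-05 m)² = 1.720e-08 m²
R₂ = (6.82×10^-7)(7.64)/(1.720e-08) = 302.9 Ω
R = R₁ + R₂ = 434 Ω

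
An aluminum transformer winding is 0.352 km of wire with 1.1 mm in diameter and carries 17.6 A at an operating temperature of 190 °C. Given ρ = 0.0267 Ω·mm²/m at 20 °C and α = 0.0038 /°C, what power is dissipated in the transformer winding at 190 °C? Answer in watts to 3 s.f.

5040 W

ρ = 0.0267 Ω·mm²/m = 2.67×10^-8 Ω·m
A = π(d/2)² = π(5.5000e-04 m)² = 9.503e-07 m²
R₍20₎ = ρL/A = (2.67×10^-8)(352)/(9.503e-07) = 9.89 Ω
R₍190₎ = R₍20₎(1 + αΔT) = 9.89 × (1 + 0.0038×170) = 16.28 Ω
P = I²R = (17.6)² × 16.28 = 5040 W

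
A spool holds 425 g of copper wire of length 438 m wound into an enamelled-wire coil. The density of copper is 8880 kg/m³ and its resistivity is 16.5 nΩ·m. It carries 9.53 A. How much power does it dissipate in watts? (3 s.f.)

ρ = 16.5 nΩ·m = 1.65×10^-8 Ω·m
A = m/(density·L) = 0.425/(8880×438) = 1.0927e-07 m²
R = ρL/A = (1.65×10^-8)(438)/(1.0927e-07) = 66.14 Ω
P = I²R = (9.53)² × 66.14 = 6010 W

6010 W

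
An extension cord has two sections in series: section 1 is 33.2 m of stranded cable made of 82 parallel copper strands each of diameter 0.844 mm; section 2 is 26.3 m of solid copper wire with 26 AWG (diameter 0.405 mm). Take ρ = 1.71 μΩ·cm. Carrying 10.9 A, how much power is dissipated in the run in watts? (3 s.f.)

416 W

ρ = 1.71 μΩ·cm = 1.71×10^-8 Ω·m
Section 1: A_strand = π(4.2200e-04)² = 5.595e-07 m²; R₁ = ρL/(N·A_s) = (1.71×10^-8)(33.2)/(82×5.595e-07) = 0.01238 Ω
Section 2: A = π(0.405/2 mm)² = π(2.0250e-04 m)² = 1.288e-07 m²
R₂ = (1.71×10^-8)(26.3)/(1.288e-07) = 3.491 Ω
R = R₁ + R₂ = 3.503 Ω
P = I²R = (10.9)² × 3.503 = 416 W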